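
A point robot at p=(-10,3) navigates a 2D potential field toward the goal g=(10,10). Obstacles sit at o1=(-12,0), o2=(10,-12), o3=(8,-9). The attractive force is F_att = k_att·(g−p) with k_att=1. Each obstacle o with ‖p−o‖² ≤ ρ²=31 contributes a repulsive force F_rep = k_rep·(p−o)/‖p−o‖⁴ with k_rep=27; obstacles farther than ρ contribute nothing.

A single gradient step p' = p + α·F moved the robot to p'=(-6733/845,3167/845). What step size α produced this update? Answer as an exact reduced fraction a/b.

α = 1/10

F_att = 1·(g−p) = 1·(20,7) = (20.0000,7.0000)
o1: d²=13 ≤ ρ²=31; F_rep = 27·(2,3)/13² = (0.3195,0.4793)
o2: d²=625 > ρ²=31 → inactive
o3: d²=468 > ρ²=31 → inactive
F = F_att + ΣF_rep = (20.3195,7.4793)
Δp = p'−p = (2.0320,0.7479); α = Δx/Fx = (1717/845) / (3434/169) = 1/10
check: Δy/Fy = (632/845) / (1264/169) = 1/10 ✓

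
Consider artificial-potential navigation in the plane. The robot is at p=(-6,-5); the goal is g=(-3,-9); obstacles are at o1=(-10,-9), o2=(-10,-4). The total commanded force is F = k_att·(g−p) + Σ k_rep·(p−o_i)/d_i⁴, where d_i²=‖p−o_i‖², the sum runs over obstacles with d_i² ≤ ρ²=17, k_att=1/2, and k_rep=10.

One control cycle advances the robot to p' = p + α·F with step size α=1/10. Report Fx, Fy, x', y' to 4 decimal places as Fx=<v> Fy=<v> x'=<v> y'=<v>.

F_att = 1/2·(g−p) = 1/2·(3,-4) = (1.5000,-2.0000)
o1: d²=32 > ρ²=17 → inactive
o2: d²=17 ≤ ρ²=17; F_rep = 10·(4,-1)/17² = (0.1384,-0.0346)
F = F_att + ΣF_rep = (1.6384,-2.0346)
p' = p + 1/10·F = (-5.8362,-5.2035)

Fx=1.6384 Fy=-2.0346 x'=-5.8362 y'=-5.2035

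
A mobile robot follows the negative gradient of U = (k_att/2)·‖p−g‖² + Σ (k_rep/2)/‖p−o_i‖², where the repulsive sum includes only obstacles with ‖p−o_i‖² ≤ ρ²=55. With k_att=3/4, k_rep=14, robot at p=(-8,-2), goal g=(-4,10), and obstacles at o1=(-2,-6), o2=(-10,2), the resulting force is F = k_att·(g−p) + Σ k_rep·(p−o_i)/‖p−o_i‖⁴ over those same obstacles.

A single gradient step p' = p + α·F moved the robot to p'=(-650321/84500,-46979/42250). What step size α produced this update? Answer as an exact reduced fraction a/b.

F_att = 3/4·(g−p) = 3/4·(4,12) = (3.0000,9.0000)
o1: d²=52 ≤ ρ²=55; F_rep = 14·(-6,4)/52² = (-0.0311,0.0207)
o2: d²=20 ≤ ρ²=55; F_rep = 14·(2,-4)/20² = (0.0700,-0.1400)
F = F_att + ΣF_rep = (3.0389,8.8807)
Δp = p'−p = (0.3039,0.8881); α = Δx/Fx = (25679/84500) / (25679/8450) = 1/10
check: Δy/Fy = (37521/42250) / (37521/4225) = 1/10 ✓

α = 1/10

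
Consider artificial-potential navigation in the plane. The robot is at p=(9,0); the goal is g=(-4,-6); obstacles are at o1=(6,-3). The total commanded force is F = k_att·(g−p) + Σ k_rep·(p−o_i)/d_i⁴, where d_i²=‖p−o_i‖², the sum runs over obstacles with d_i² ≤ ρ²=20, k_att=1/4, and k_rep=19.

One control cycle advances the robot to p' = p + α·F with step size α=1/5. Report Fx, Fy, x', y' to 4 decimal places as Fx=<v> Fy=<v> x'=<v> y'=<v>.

F_att = 1/4·(g−p) = 1/4·(-13,-6) = (-3.2500,-1.5000)
o1: d²=18 ≤ ρ²=20; F_rep = 19·(3,3)/18² = (0.1759,0.1759)
F = F_att + ΣF_rep = (-3.0741,-1.3241)
p' = p + 1/5·F = (8.3852,-0.2648)

Fx=-3.0741 Fy=-1.3241 x'=8.3852 y'=-0.2648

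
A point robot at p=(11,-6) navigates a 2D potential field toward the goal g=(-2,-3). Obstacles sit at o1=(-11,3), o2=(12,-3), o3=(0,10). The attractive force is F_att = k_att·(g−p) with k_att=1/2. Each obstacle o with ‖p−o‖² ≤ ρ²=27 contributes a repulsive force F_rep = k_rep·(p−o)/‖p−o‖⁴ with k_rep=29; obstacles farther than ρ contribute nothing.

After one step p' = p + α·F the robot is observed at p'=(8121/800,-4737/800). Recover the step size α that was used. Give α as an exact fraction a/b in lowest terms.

F_att = 1/2·(g−p) = 1/2·(-13,3) = (-6.5000,1.5000)
o1: d²=565 > ρ²=27 → inactive
o2: d²=10 ≤ ρ²=27; F_rep = 29·(-1,-3)/10² = (-0.2900,-0.8700)
o3: d²=377 > ρ²=27 → inactive
F = F_att + ΣF_rep = (-6.7900,0.6300)
Δp = p'−p = (-0.8488,0.0788); α = Δx/Fx = (-679/800) / (-679/100) = 1/8
check: Δy/Fy = (63/800) / (63/100) = 1/8 ✓

α = 1/8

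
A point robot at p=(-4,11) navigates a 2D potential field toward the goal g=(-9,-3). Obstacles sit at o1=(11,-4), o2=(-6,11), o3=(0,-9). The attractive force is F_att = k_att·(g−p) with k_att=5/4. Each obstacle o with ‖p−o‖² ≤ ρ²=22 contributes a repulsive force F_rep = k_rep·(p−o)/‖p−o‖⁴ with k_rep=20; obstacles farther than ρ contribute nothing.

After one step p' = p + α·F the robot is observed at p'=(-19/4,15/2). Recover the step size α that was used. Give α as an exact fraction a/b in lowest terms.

F_att = 5/4·(g−p) = 5/4·(-5,-14) = (-6.2500,-17.5000)
o1: d²=450 > ρ²=22 → inactive
o2: d²=4 ≤ ρ²=22; F_rep = 20·(2,0)/4² = (2.5000,0.0000)
o3: d²=416 > ρ²=22 → inactive
F = F_att + ΣF_rep = (-3.7500,-17.5000)
Δp = p'−p = (-0.7500,-3.5000); α = Δx/Fx = (-3/4) / (-15/4) = 1/5
check: Δy/Fy = (-7/2) / (-35/2) = 1/5 ✓

α = 1/5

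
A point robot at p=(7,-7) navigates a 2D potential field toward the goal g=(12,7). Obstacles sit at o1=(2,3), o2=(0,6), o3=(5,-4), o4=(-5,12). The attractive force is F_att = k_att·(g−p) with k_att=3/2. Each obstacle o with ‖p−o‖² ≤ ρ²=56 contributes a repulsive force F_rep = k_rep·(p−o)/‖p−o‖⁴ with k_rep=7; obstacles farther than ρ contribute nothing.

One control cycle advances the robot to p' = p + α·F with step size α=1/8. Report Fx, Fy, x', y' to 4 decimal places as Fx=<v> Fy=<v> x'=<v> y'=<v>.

Fx=7.5828 Fy=20.8757 x'=7.9479 y'=-4.3905

F_att = 3/2·(g−p) = 3/2·(5,14) = (7.5000,21.0000)
o1: d²=125 > ρ²=56 → inactive
o2: d²=218 > ρ²=56 → inactive
o3: d²=13 ≤ ρ²=56; F_rep = 7·(2,-3)/13² = (0.0828,-0.1243)
o4: d²=505 > ρ²=56 → inactive
F = F_att + ΣF_rep = (7.5828,20.8757)
p' = p + 1/8·F = (7.9479,-4.3905)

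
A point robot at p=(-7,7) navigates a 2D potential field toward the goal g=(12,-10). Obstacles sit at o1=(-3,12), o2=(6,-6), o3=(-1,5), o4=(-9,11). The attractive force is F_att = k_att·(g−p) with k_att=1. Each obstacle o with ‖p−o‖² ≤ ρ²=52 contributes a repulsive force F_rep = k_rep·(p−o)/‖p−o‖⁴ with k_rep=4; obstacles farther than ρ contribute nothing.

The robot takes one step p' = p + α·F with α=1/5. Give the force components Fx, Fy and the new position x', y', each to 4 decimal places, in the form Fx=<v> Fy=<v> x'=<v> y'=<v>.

F_att = 1·(g−p) = 1·(19,-17) = (19.0000,-17.0000)
o1: d²=41 ≤ ρ²=52; F_rep = 4·(-4,-5)/41² = (-0.0095,-0.0119)
o2: d²=338 > ρ²=52 → inactive
o3: d²=40 ≤ ρ²=52; F_rep = 4·(-6,2)/40² = (-0.0150,0.0050)
o4: d²=20 ≤ ρ²=52; F_rep = 4·(2,-4)/20² = (0.0200,-0.0400)
F = F_att + ΣF_rep = (18.9955,-17.0469)
p' = p + 1/5·F = (-3.2009,3.5906)

Fx=18.9955 Fy=-17.0469 x'=-3.2009 y'=3.5906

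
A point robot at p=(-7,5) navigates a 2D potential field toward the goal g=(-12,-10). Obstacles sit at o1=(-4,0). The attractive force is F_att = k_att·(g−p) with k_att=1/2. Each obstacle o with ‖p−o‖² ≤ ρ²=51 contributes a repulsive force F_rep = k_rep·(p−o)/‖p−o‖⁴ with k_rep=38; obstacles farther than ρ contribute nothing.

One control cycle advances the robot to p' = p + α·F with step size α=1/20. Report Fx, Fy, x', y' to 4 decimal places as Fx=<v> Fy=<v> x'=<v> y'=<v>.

F_att = 1/2·(g−p) = 1/2·(-5,-15) = (-2.5000,-7.5000)
o1: d²=34 ≤ ρ²=51; F_rep = 38·(-3,5)/34² = (-0.0986,0.1644)
F = F_att + ΣF_rep = (-2.5986,-7.3356)
p' = p + 1/20·F = (-7.1299,4.6332)

Fx=-2.5986 Fy=-7.3356 x'=-7.1299 y'=4.6332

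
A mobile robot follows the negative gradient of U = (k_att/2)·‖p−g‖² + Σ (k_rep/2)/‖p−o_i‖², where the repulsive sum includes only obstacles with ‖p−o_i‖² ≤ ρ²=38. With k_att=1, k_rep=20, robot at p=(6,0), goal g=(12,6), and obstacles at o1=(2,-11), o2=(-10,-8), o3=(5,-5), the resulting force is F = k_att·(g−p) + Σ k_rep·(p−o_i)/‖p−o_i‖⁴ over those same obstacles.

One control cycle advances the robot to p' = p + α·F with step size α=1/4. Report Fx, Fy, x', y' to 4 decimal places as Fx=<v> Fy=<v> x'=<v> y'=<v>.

Fx=6.0296 Fy=6.1479 x'=7.5074 y'=1.5370

F_att = 1·(g−p) = 1·(6,6) = (6.0000,6.0000)
o1: d²=137 > ρ²=38 → inactive
o2: d²=320 > ρ²=38 → inactive
o3: d²=26 ≤ ρ²=38; F_rep = 20·(1,5)/26² = (0.0296,0.1479)
F = F_att + ΣF_rep = (6.0296,6.1479)
p' = p + 1/4·F = (7.5074,1.5370)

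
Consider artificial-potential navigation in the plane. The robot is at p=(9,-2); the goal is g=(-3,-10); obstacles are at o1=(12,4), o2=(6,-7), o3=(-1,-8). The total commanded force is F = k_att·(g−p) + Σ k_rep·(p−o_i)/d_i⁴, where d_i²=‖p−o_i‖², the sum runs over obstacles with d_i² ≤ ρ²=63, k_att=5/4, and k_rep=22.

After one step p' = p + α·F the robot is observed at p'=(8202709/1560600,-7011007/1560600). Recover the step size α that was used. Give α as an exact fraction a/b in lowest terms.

F_att = 5/4·(g−p) = 5/4·(-12,-8) = (-15.0000,-10.0000)
o1: d²=45 ≤ ρ²=63; F_rep = 22·(-3,-6)/45² = (-0.0326,-0.0652)
o2: d²=34 ≤ ρ²=63; F_rep = 22·(3,5)/34² = (0.0571,0.0952)
o3: d²=136 > ρ²=63 → inactive
F = F_att + ΣF_rep = (-14.9755,-9.9700)
Δp = p'−p = (-3.7439,-2.4925); α = Δx/Fx = (-5842691/1560600) / (-5842691/390150) = 1/4
check: Δy/Fy = (-3889807/1560600) / (-3889807/390150) = 1/4 ✓

α = 1/4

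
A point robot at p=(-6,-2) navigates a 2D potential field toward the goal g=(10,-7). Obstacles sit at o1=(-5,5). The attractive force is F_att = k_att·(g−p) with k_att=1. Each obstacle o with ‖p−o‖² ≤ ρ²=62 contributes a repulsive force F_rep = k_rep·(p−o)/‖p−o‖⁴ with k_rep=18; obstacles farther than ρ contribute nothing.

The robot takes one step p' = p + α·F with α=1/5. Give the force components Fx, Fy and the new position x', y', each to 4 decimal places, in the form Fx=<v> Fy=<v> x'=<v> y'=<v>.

F_att = 1·(g−p) = 1·(16,-5) = (16.0000,-5.0000)
o1: d²=50 ≤ ρ²=62; F_rep = 18·(-1,-7)/50² = (-0.0072,-0.0504)
F = F_att + ΣF_rep = (15.9928,-5.0504)
p' = p + 1/5·F = (-2.8014,-3.0101)

Fx=15.9928 Fy=-5.0504 x'=-2.8014 y'=-3.0101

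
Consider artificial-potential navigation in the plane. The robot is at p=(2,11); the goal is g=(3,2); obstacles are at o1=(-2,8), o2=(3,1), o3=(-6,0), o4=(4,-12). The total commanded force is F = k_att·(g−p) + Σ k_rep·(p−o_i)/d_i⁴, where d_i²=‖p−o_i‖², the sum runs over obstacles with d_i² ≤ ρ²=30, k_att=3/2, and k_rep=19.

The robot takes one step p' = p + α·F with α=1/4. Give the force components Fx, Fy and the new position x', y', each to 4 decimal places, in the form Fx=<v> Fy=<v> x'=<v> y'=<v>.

Fx=1.6216 Fy=-13.4088 x'=2.4054 y'=7.6478

F_att = 3/2·(g−p) = 3/2·(1,-9) = (1.5000,-13.5000)
o1: d²=25 ≤ ρ²=30; F_rep = 19·(4,3)/25² = (0.1216,0.0912)
o2: d²=101 > ρ²=30 → inactive
o3: d²=185 > ρ²=30 → inactive
o4: d²=533 > ρ²=30 → inactive
F = F_att + ΣF_rep = (1.6216,-13.4088)
p' = p + 1/4·F = (2.4054,7.6478)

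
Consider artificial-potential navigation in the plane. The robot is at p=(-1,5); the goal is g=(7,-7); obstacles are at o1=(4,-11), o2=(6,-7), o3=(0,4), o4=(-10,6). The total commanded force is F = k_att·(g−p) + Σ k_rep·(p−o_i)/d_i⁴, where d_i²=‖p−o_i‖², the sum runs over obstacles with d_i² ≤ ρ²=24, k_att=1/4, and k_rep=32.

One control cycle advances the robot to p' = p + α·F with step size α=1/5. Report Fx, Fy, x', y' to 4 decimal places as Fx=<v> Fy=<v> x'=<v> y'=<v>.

F_att = 1/4·(g−p) = 1/4·(8,-12) = (2.0000,-3.0000)
o1: d²=281 > ρ²=24 → inactive
o2: d²=193 > ρ²=24 → inactive
o3: d²=2 ≤ ρ²=24; F_rep = 32·(-1,1)/2² = (-8.0000,8.0000)
o4: d²=82 > ρ²=24 → inactive
F = F_att + ΣF_rep = (-6.0000,5.0000)
p' = p + 1/5·F = (-2.2000,6.0000)

Fx=-6.0000 Fy=5.0000 x'=-2.2000 y'=6.0000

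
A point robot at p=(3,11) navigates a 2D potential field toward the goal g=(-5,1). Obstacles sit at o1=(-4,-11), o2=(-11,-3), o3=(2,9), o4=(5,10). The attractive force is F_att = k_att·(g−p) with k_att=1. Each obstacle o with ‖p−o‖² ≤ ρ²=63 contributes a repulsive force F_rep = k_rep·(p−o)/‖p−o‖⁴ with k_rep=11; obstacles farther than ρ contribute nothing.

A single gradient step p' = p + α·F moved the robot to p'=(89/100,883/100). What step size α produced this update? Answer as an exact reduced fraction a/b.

F_att = 1·(g−p) = 1·(-8,-10) = (-8.0000,-10.0000)
o1: d²=533 > ρ²=63 → inactive
o2: d²=392 > ρ²=63 → inactive
o3: d²=5 ≤ ρ²=63; F_rep = 11·(1,2)/5² = (0.4400,0.8800)
o4: d²=5 ≤ ρ²=63; F_rep = 11·(-2,1)/5² = (-0.8800,0.4400)
F = F_att + ΣF_rep = (-8.4400,-8.6800)
Δp = p'−p = (-2.1100,-2.1700); α = Δx/Fx = (-211/100) / (-211/25) = 1/4
check: Δy/Fy = (-217/100) / (-217/25) = 1/4 ✓

α = 1/4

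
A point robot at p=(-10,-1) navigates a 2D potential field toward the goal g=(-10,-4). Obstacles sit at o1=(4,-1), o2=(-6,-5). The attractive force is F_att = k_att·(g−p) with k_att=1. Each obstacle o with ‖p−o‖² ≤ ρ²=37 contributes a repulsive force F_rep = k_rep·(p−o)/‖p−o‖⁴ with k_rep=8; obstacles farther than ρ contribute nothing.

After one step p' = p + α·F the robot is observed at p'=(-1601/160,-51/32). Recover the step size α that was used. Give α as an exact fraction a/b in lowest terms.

α = 1/5

F_att = 1·(g−p) = 1·(0,-3) = (0.0000,-3.0000)
o1: d²=196 > ρ²=37 → inactive
o2: d²=32 ≤ ρ²=37; F_rep = 8·(-4,4)/32² = (-0.0312,0.0312)
F = F_att + ΣF_rep = (-0.0312,-2.9688)
Δp = p'−p = (-0.0063,-0.5938); α = Δx/Fx = (-1/160) / (-1/32) = 1/5
check: Δy/Fy = (-19/32) / (-95/32) = 1/5 ✓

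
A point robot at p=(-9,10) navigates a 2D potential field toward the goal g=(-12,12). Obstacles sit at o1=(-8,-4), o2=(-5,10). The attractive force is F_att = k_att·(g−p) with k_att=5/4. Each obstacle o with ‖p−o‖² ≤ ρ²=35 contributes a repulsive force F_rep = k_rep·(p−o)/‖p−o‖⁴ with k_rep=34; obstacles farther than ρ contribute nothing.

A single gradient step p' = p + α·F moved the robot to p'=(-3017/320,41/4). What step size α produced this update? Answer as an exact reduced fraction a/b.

F_att = 5/4·(g−p) = 5/4·(-3,2) = (-3.7500,2.5000)
o1: d²=197 > ρ²=35 → inactive
o2: d²=16 ≤ ρ²=35; F_rep = 34·(-4,0)/16² = (-0.5312,0.0000)
F = F_att + ΣF_rep = (-4.2812,2.5000)
Δp = p'−p = (-0.4281,0.2500); α = Δx/Fx = (-137/320) / (-137/32) = 1/10
check: Δy/Fy = (1/4) / (5/2) = 1/10 ✓

α = 1/10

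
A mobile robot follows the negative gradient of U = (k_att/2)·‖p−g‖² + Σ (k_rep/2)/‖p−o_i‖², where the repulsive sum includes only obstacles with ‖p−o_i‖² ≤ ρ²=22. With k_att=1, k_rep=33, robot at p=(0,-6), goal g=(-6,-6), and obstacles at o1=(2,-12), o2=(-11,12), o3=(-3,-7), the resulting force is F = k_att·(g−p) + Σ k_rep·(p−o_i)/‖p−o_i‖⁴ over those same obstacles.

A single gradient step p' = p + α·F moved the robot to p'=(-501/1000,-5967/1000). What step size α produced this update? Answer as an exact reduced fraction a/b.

F_att = 1·(g−p) = 1·(-6,0) = (-6.0000,0.0000)
o1: d²=40 > ρ²=22 → inactive
o2: d²=445 > ρ²=22 → inactive
o3: d²=10 ≤ ρ²=22; F_rep = 33·(3,1)/10² = (0.9900,0.3300)
F = F_att + ΣF_rep = (-5.0100,0.3300)
Δp = p'−p = (-0.5010,0.0330); α = Δx/Fx = (-501/1000) / (-501/100) = 1/10
check: Δy/Fy = (33/1000) / (33/100) = 1/10 ✓

α = 1/10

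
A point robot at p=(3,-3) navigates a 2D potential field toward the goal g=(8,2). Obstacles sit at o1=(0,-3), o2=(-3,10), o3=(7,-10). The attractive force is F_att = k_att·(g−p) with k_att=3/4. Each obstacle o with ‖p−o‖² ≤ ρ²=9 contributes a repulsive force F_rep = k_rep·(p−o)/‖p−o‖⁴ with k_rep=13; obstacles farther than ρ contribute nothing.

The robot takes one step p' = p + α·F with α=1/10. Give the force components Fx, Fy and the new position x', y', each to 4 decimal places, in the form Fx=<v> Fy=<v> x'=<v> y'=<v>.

Fx=4.2315 Fy=3.7500 x'=3.4231 y'=-2.6250

F_att = 3/4·(g−p) = 3/4·(5,5) = (3.7500,3.7500)
o1: d²=9 ≤ ρ²=9; F_rep = 13·(3,0)/9² = (0.4815,0.0000)
o2: d²=205 > ρ²=9 → inactive
o3: d²=65 > ρ²=9 → inactive
F = F_att + ΣF_rep = (4.2315,3.7500)
p' = p + 1/10·F = (3.4231,-2.6250)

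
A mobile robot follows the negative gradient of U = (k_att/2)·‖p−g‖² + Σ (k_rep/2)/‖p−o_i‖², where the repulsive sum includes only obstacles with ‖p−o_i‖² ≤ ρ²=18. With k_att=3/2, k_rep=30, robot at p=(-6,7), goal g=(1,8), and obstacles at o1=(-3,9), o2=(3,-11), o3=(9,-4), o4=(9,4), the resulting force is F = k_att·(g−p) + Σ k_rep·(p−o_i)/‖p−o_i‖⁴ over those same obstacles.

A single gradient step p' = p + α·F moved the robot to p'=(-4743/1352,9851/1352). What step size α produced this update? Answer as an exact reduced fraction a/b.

F_att = 3/2·(g−p) = 3/2·(7,1) = (10.5000,1.5000)
o1: d²=13 ≤ ρ²=18; F_rep = 30·(-3,-2)/13² = (-0.5325,-0.3550)
o2: d²=405 > ρ²=18 → inactive
o3: d²=346 > ρ²=18 → inactive
o4: d²=234 > ρ²=18 → inactive
F = F_att + ΣF_rep = (9.9675,1.1450)
Δp = p'−p = (2.4919,0.2862); α = Δx/Fx = (3369/1352) / (3369/338) = 1/4
check: Δy/Fy = (387/1352) / (387/338) = 1/4 ✓

α = 1/4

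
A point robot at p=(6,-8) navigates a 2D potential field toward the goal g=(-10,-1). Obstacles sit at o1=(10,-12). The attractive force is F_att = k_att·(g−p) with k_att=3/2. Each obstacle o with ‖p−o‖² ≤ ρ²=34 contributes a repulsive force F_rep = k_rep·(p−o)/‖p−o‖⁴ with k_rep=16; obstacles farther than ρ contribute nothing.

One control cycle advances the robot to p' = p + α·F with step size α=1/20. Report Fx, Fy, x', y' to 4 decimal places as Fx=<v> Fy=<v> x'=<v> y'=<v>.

Fx=-24.0625 Fy=10.5625 x'=4.7969 y'=-7.4719

F_att = 3/2·(g−p) = 3/2·(-16,7) = (-24.0000,10.5000)
o1: d²=32 ≤ ρ²=34; F_rep = 16·(-4,4)/32² = (-0.0625,0.0625)
F = F_att + ΣF_rep = (-24.0625,10.5625)
p' = p + 1/20·F = (4.7969,-7.4719)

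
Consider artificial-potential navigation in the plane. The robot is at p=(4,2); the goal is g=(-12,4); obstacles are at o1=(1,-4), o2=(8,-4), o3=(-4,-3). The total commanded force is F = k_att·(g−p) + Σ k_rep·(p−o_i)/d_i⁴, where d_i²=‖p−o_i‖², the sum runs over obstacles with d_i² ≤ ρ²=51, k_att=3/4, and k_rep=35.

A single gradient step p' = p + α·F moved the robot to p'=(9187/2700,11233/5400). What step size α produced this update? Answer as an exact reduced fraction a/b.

F_att = 3/4·(g−p) = 3/4·(-16,2) = (-12.0000,1.5000)
o1: d²=45 ≤ ρ²=51; F_rep = 35·(3,6)/45² = (0.0519,0.1037)
o2: d²=52 > ρ²=51 → inactive
o3: d²=89 > ρ²=51 → inactive
F = F_att + ΣF_rep = (-11.9481,1.6037)
Δp = p'−p = (-0.5974,0.0802); α = Δx/Fx = (-1613/2700) / (-1613/135) = 1/20
check: Δy/Fy = (433/5400) / (433/270) = 1/20 ✓

α = 1/20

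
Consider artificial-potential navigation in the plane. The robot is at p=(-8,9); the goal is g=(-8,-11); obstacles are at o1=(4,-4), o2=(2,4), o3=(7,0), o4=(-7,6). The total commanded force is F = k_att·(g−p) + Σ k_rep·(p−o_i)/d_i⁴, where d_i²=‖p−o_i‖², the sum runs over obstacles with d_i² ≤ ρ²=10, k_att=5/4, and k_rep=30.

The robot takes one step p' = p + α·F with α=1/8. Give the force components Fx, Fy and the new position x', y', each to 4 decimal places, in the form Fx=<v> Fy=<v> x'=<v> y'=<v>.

Fx=-0.3000 Fy=-24.1000 x'=-8.0375 y'=5.9875

F_att = 5/4·(g−p) = 5/4·(0,-20) = (0.0000,-25.0000)
o1: d²=313 > ρ²=10 → inactive
o2: d²=125 > ρ²=10 → inactive
o3: d²=306 > ρ²=10 → inactive
o4: d²=10 ≤ ρ²=10; F_rep = 30·(-1,3)/10² = (-0.3000,0.9000)
F = F_att + ΣF_rep = (-0.3000,-24.1000)
p' = p + 1/8·F = (-8.0375,5.9875)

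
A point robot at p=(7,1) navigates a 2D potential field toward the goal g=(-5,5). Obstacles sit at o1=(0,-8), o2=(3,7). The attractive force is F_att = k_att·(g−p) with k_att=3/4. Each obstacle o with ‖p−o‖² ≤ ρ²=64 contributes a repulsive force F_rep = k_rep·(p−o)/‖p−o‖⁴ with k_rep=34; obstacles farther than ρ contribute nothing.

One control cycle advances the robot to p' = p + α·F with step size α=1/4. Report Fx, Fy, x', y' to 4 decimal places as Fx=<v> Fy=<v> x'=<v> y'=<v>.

F_att = 3/4·(g−p) = 3/4·(-12,4) = (-9.0000,3.0000)
o1: d²=130 > ρ²=64 → inactive
o2: d²=52 ≤ ρ²=64; F_rep = 34·(4,-6)/52² = (0.0503,-0.0754)
F = F_att + ΣF_rep = (-8.9497,2.9246)
p' = p + 1/4·F = (4.7626,1.7311)

Fx=-8.9497 Fy=2.9246 x'=4.7626 y'=1.7311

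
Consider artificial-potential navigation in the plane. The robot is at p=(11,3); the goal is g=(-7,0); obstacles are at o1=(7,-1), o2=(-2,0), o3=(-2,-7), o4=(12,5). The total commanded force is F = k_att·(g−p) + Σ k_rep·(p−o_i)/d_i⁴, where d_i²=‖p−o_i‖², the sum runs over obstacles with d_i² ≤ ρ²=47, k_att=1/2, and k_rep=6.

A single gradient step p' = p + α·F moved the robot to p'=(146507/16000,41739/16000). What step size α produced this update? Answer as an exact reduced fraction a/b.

α = 1/5

F_att = 1/2·(g−p) = 1/2·(-18,-3) = (-9.0000,-1.5000)
o1: d²=32 ≤ ρ²=47; F_rep = 6·(4,4)/32² = (0.0234,0.0234)
o2: d²=178 > ρ²=47 → inactive
o3: d²=269 > ρ²=47 → inactive
o4: d²=5 ≤ ρ²=47; F_rep = 6·(-1,-2)/5² = (-0.2400,-0.4800)
F = F_att + ΣF_rep = (-9.2166,-1.9566)
Δp = p'−p = (-1.8433,-0.3913); α = Δx/Fx = (-29493/16000) / (-29493/3200) = 1/5
check: Δy/Fy = (-6261/16000) / (-6261/3200) = 1/5 ✓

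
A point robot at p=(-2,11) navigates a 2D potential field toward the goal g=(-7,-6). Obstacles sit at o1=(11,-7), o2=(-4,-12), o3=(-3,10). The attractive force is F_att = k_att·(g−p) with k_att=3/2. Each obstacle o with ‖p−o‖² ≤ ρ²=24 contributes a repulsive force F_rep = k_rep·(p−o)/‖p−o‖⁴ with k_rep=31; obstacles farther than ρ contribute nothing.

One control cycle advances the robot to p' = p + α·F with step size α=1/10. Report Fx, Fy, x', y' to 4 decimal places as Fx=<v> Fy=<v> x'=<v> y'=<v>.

Fx=0.2500 Fy=-17.7500 x'=-1.9750 y'=9.2250

F_att = 3/2·(g−p) = 3/2·(-5,-17) = (-7.5000,-25.5000)
o1: d²=493 > ρ²=24 → inactive
o2: d²=533 > ρ²=24 → inactive
o3: d²=2 ≤ ρ²=24; F_rep = 31·(1,1)/2² = (7.7500,7.7500)
F = F_att + ΣF_rep = (0.2500,-17.7500)
p' = p + 1/10·F = (-1.9750,9.2250)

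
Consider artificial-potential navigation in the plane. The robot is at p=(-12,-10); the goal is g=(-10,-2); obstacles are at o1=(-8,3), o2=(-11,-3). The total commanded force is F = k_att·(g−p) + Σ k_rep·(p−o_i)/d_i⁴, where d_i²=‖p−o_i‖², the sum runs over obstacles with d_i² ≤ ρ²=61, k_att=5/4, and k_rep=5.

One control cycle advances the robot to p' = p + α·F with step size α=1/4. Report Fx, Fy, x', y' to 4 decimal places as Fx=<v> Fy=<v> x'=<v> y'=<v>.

Fx=2.4980 Fy=9.9860 x'=-11.3755 y'=-7.5035

F_att = 5/4·(g−p) = 5/4·(2,8) = (2.5000,10.0000)
o1: d²=185 > ρ²=61 → inactive
o2: d²=50 ≤ ρ²=61; F_rep = 5·(-1,-7)/50² = (-0.0020,-0.0140)
F = F_att + ΣF_rep = (2.4980,9.9860)
p' = p + 1/4·F = (-11.3755,-7.5035)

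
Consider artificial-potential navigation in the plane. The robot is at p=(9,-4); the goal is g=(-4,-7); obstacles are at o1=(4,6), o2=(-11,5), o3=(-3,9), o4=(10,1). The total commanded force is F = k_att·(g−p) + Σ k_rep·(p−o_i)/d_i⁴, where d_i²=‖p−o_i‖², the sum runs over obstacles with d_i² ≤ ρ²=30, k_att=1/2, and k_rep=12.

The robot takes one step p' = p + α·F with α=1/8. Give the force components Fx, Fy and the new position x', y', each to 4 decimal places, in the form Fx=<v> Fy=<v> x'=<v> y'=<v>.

Fx=-6.5178 Fy=-1.5888 x'=8.1853 y'=-4.1986

F_att = 1/2·(g−p) = 1/2·(-13,-3) = (-6.5000,-1.5000)
o1: d²=125 > ρ²=30 → inactive
o2: d²=481 > ρ²=30 → inactive
o3: d²=313 > ρ²=30 → inactive
o4: d²=26 ≤ ρ²=30; F_rep = 12·(-1,-5)/26² = (-0.0178,-0.0888)
F = F_att + ΣF_rep = (-6.5178,-1.5888)
p' = p + 1/8·F = (8.1853,-4.1986)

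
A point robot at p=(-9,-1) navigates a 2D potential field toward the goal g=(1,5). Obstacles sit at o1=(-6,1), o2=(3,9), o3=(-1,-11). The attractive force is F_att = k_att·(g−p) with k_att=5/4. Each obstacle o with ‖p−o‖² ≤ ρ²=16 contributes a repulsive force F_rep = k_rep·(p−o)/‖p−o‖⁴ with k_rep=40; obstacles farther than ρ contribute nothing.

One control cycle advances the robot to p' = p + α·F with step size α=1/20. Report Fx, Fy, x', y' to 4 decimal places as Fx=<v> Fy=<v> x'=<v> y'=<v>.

F_att = 5/4·(g−p) = 5/4·(10,6) = (12.5000,7.5000)
o1: d²=13 ≤ ρ²=16; F_rep = 40·(-3,-2)/13² = (-0.7101,-0.4734)
o2: d²=244 > ρ²=16 → inactive
o3: d²=164 > ρ²=16 → inactive
F = F_att + ΣF_rep = (11.7899,7.0266)
p' = p + 1/20·F = (-8.4105,-0.6487)

Fx=11.7899 Fy=7.0266 x'=-8.4105 y'=-0.6487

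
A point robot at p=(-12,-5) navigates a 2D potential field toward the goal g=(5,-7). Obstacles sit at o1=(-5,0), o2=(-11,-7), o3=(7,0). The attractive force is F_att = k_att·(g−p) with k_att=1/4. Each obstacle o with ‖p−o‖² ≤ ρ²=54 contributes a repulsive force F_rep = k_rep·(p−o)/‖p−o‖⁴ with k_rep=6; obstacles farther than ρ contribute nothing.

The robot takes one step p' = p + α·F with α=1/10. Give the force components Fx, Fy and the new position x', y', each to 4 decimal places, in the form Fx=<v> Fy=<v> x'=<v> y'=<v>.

Fx=4.0100 Fy=-0.0200 x'=-11.5990 y'=-5.0020

F_att = 1/4·(g−p) = 1/4·(17,-2) = (4.2500,-0.5000)
o1: d²=74 > ρ²=54 → inactive
o2: d²=5 ≤ ρ²=54; F_rep = 6·(-1,2)/5² = (-0.2400,0.4800)
o3: d²=386 > ρ²=54 → inactive
F = F_att + ΣF_rep = (4.0100,-0.0200)
p' = p + 1/10·F = (-11.5990,-5.0020)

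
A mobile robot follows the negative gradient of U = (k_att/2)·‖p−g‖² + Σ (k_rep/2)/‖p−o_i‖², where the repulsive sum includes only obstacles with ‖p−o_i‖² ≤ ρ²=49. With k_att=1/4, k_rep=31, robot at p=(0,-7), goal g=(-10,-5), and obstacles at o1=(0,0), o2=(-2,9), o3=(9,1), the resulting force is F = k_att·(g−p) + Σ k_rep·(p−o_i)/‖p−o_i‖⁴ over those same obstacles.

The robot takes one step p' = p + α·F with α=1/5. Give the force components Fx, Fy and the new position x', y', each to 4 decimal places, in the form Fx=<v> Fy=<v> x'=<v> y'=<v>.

F_att = 1/4·(g−p) = 1/4·(-10,2) = (-2.5000,0.5000)
o1: d²=49 ≤ ρ²=49; F_rep = 31·(0,-7)/49² = (0.0000,-0.0904)
o2: d²=260 > ρ²=49 → inactive
o3: d²=145 > ρ²=49 → inactive
F = F_att + ΣF_rep = (-2.5000,0.4096)
p' = p + 1/5·F = (-0.5000,-6.9181)

Fx=-2.5000 Fy=0.4096 x'=-0.5000 y'=-6.9181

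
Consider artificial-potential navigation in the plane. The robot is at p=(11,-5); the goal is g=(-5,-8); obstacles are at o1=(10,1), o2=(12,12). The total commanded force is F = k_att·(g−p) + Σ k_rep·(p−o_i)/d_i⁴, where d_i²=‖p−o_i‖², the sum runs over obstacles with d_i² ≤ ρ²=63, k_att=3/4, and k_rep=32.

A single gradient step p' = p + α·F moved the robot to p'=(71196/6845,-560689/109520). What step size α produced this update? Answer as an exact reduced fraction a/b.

α = 1/20

F_att = 3/4·(g−p) = 3/4·(-16,-3) = (-12.0000,-2.2500)
o1: d²=37 ≤ ρ²=63; F_rep = 32·(1,-6)/37² = (0.0234,-0.1402)
o2: d²=290 > ρ²=63 → inactive
F = F_att + ΣF_rep = (-11.9766,-2.3902)
Δp = p'−p = (-0.5988,-0.1195); α = Δx/Fx = (-4099/6845) / (-16396/1369) = 1/20
check: Δy/Fy = (-13089/109520) / (-13089/5476) = 1/20 ✓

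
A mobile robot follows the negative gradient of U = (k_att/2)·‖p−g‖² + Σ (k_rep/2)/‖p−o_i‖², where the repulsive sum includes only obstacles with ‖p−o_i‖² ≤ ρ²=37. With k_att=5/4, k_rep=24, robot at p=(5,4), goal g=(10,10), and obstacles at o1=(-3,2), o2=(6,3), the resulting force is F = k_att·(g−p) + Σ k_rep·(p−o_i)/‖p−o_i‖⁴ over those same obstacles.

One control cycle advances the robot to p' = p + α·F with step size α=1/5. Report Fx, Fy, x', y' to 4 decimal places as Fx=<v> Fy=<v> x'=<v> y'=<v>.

F_att = 5/4·(g−p) = 5/4·(5,6) = (6.2500,7.5000)
o1: d²=68 > ρ²=37 → inactive
o2: d²=2 ≤ ρ²=37; F_rep = 24·(-1,1)/2² = (-6.0000,6.0000)
F = F_att + ΣF_rep = (0.2500,13.5000)
p' = p + 1/5·F = (5.0500,6.7000)

Fx=0.2500 Fy=13.5000 x'=5.0500 y'=6.7000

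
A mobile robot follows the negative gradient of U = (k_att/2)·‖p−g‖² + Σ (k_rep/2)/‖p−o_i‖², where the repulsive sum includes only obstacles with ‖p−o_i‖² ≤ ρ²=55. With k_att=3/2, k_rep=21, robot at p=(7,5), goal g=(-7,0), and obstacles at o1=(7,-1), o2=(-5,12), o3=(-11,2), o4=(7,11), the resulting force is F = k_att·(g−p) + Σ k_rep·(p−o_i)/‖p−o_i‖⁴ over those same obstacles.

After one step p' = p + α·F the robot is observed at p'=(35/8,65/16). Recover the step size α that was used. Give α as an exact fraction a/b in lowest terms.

F_att = 3/2·(g−p) = 3/2·(-14,-5) = (-21.0000,-7.5000)
o1: d²=36 ≤ ρ²=55; F_rep = 21·(0,6)/36² = (0.0000,0.0972)
o2: d²=193 > ρ²=55 → inactive
o3: d²=333 > ρ²=55 → inactive
o4: d²=36 ≤ ρ²=55; F_rep = 21·(0,-6)/36² = (0.0000,-0.0972)
F = F_att + ΣF_rep = (-21.0000,-7.5000)
Δp = p'−p = (-2.6250,-0.9375); α = Δx/Fx = (-21/8) / (-21) = 1/8
check: Δy/Fy = (-15/16) / (-15/2) = 1/8 ✓

α = 1/8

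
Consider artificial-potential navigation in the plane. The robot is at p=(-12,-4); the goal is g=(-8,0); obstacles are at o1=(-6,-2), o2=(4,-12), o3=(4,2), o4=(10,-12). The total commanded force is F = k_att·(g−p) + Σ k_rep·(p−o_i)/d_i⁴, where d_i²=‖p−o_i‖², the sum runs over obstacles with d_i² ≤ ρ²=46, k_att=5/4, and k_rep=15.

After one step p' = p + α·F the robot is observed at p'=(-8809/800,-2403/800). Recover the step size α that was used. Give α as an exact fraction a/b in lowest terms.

α = 1/5

F_att = 5/4·(g−p) = 5/4·(4,4) = (5.0000,5.0000)
o1: d²=40 ≤ ρ²=46; F_rep = 15·(-6,-2)/40² = (-0.0563,-0.0187)
o2: d²=320 > ρ²=46 → inactive
o3: d²=292 > ρ²=46 → inactive
o4: d²=548 > ρ²=46 → inactive
F = F_att + ΣF_rep = (4.9437,4.9813)
Δp = p'−p = (0.9888,0.9962); α = Δx/Fx = (791/800) / (791/160) = 1/5
check: Δy/Fy = (797/800) / (797/160) = 1/5 ✓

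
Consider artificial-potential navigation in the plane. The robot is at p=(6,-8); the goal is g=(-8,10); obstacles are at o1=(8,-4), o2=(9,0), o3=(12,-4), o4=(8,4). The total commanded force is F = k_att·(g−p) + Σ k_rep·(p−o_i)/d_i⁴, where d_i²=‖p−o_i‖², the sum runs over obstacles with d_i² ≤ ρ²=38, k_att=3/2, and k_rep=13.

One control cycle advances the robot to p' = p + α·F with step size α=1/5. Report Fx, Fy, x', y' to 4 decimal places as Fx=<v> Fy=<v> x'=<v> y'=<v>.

F_att = 3/2·(g−p) = 3/2·(-14,18) = (-21.0000,27.0000)
o1: d²=20 ≤ ρ²=38; F_rep = 13·(-2,-4)/20² = (-0.0650,-0.1300)
o2: d²=73 > ρ²=38 → inactive
o3: d²=52 > ρ²=38 → inactive
o4: d²=148 > ρ²=38 → inactive
F = F_att + ΣF_rep = (-21.0650,26.8700)
p' = p + 1/5·F = (1.7870,-2.6260)

Fx=-21.0650 Fy=26.8700 x'=1.7870 y'=-2.6260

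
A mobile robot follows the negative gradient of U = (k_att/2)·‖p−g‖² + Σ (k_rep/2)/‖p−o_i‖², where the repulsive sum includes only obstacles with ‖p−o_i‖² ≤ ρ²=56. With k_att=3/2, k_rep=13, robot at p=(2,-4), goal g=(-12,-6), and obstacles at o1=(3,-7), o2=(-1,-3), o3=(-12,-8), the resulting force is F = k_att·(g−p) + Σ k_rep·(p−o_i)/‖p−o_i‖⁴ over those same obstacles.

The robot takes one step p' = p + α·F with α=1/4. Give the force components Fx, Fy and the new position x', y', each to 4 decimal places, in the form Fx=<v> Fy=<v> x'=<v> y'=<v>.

F_att = 3/2·(g−p) = 3/2·(-14,-2) = (-21.0000,-3.0000)
o1: d²=10 ≤ ρ²=56; F_rep = 13·(-1,3)/10² = (-0.1300,0.3900)
o2: d²=10 ≤ ρ²=56; F_rep = 13·(3,-1)/10² = (0.3900,-0.1300)
o3: d²=212 > ρ²=56 → inactive
F = F_att + ΣF_rep = (-20.7400,-2.7400)
p' = p + 1/4·F = (-3.1850,-4.6850)

Fx=-20.7400 Fy=-2.7400 x'=-3.1850 y'=-4.6850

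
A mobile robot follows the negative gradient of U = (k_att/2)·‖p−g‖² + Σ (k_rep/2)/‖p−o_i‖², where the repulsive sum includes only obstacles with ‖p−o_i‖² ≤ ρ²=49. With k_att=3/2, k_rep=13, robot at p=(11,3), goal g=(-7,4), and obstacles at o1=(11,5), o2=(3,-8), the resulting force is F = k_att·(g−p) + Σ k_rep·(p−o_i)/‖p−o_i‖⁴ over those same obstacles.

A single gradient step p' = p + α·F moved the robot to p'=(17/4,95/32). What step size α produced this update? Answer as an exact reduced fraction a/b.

F_att = 3/2·(g−p) = 3/2·(-18,1) = (-27.0000,1.5000)
o1: d²=4 ≤ ρ²=49; F_rep = 13·(0,-2)/4² = (0.0000,-1.6250)
o2: d²=185 > ρ²=49 → inactive
F = F_att + ΣF_rep = (-27.0000,-0.1250)
Δp = p'−p = (-6.7500,-0.0312); α = Δx/Fx = (-27/4) / (-27) = 1/4
check: Δy/Fy = (-1/32) / (-1/8) = 1/4 ✓

α = 1/4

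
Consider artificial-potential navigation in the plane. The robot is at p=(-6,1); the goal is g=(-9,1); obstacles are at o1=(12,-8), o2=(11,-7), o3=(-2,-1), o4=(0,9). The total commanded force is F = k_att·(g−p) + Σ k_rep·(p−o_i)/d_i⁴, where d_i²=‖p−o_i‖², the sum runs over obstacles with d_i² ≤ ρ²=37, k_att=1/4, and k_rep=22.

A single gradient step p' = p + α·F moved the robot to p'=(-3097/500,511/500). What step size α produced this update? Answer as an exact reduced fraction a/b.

F_att = 1/4·(g−p) = 1/4·(-3,0) = (-0.7500,0.0000)
o1: d²=405 > ρ²=37 → inactive
o2: d²=353 > ρ²=37 → inactive
o3: d²=20 ≤ ρ²=37; F_rep = 22·(-4,2)/20² = (-0.2200,0.1100)
o4: d²=100 > ρ²=37 → inactive
F = F_att + ΣF_rep = (-0.9700,0.1100)
Δp = p'−p = (-0.1940,0.0220); α = Δx/Fx = (-97/500) / (-97/100) = 1/5
check: Δy/Fy = (11/500) / (11/100) = 1/5 ✓

α = 1/5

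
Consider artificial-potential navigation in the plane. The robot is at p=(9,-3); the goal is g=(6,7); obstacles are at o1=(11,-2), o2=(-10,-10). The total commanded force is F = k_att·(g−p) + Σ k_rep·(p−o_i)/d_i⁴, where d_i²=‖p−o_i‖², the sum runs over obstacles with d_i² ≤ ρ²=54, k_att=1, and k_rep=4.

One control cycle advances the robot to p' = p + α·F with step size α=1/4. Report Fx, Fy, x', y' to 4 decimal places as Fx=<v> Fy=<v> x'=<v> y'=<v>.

F_att = 1·(g−p) = 1·(-3,10) = (-3.0000,10.0000)
o1: d²=5 ≤ ρ²=54; F_rep = 4·(-2,-1)/5² = (-0.3200,-0.1600)
o2: d²=410 > ρ²=54 → inactive
F = F_att + ΣF_rep = (-3.3200,9.8400)
p' = p + 1/4·F = (8.1700,-0.5400)

Fx=-3.3200 Fy=9.8400 x'=8.1700 y'=-0.5400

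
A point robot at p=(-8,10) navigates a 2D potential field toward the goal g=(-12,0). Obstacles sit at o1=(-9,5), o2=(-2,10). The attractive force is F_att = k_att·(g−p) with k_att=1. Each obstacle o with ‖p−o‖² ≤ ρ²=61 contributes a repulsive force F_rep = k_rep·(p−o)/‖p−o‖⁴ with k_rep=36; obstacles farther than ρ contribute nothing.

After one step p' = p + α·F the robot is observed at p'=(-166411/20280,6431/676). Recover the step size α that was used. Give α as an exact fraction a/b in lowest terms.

F_att = 1·(g−p) = 1·(-4,-10) = (-4.0000,-10.0000)
o1: d²=26 ≤ ρ²=61; F_rep = 36·(1,5)/26² = (0.0533,0.2663)
o2: d²=36 ≤ ρ²=61; F_rep = 36·(-6,0)/36² = (-0.1667,0.0000)
F = F_att + ΣF_rep = (-4.1134,-9.7337)
Δp = p'−p = (-0.2057,-0.4867); α = Δx/Fx = (-4171/20280) / (-4171/1014) = 1/20
check: Δy/Fy = (-329/676) / (-1645/169) = 1/20 ✓

α = 1/20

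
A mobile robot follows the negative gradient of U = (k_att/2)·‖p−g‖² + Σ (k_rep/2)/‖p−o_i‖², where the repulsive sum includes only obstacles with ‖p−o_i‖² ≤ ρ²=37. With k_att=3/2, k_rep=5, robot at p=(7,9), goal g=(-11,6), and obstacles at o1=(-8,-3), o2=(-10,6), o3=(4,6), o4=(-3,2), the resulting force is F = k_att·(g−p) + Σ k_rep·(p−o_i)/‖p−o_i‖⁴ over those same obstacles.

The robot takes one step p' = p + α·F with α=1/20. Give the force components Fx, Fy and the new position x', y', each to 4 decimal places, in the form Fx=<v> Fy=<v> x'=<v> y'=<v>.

F_att = 3/2·(g−p) = 3/2·(-18,-3) = (-27.0000,-4.5000)
o1: d²=369 > ρ²=37 → inactive
o2: d²=298 > ρ²=37 → inactive
o3: d²=18 ≤ ρ²=37; F_rep = 5·(3,3)/18² = (0.0463,0.0463)
o4: d²=149 > ρ²=37 → inactive
F = F_att + ΣF_rep = (-26.9537,-4.4537)
p' = p + 1/20·F = (5.6523,8.7773)

Fx=-26.9537 Fy=-4.4537 x'=5.6523 y'=8.7773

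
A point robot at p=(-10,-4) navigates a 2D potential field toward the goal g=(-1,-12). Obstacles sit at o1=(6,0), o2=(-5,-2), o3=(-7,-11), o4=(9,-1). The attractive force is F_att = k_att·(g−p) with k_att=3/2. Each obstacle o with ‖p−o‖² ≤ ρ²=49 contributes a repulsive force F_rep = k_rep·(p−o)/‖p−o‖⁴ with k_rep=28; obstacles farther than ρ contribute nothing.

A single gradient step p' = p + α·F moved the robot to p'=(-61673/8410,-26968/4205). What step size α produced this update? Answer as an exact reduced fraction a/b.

α = 1/5

F_att = 3/2·(g−p) = 3/2·(9,-8) = (13.5000,-12.0000)
o1: d²=272 > ρ²=49 → inactive
o2: d²=29 ≤ ρ²=49; F_rep = 28·(-5,-2)/29² = (-0.1665,-0.0666)
o3: d²=58 > ρ²=49 → inactive
o4: d²=370 > ρ²=49 → inactive
F = F_att + ΣF_rep = (13.3335,-12.0666)
Δp = p'−p = (2.6667,-2.4133); α = Δx/Fx = (22427/8410) / (22427/1682) = 1/5
check: Δy/Fy = (-10148/4205) / (-10148/841) = 1/5 ✓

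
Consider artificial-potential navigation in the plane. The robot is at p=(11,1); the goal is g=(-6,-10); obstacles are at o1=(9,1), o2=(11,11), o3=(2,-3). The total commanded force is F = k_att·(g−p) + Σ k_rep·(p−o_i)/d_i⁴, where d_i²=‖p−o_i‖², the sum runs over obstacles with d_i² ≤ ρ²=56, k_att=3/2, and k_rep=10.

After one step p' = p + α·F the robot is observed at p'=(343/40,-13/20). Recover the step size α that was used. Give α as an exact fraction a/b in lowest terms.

α = 1/10

F_att = 3/2·(g−p) = 3/2·(-17,-11) = (-25.5000,-16.5000)
o1: d²=4 ≤ ρ²=56; F_rep = 10·(2,0)/4² = (1.2500,0.0000)
o2: d²=100 > ρ²=56 → inactive
o3: d²=97 > ρ²=56 → inactive
F = F_att + ΣF_rep = (-24.2500,-16.5000)
Δp = p'−p = (-2.4250,-1.6500); α = Δx/Fx = (-97/40) / (-97/4) = 1/10
check: Δy/Fy = (-33/20) / (-33/2) = 1/10 ✓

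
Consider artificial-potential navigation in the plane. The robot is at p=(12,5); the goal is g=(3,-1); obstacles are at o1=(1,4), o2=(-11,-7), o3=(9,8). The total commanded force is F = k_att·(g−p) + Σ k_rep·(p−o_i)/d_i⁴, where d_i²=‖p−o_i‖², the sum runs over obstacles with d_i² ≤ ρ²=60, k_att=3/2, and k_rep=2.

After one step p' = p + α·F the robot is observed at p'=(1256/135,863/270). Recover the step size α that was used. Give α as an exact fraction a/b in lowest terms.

F_att = 3/2·(g−p) = 3/2·(-9,-6) = (-13.5000,-9.0000)
o1: d²=122 > ρ²=60 → inactive
o2: d²=673 > ρ²=60 → inactive
o3: d²=18 ≤ ρ²=60; F_rep = 2·(3,-3)/18² = (0.0185,-0.0185)
F = F_att + ΣF_rep = (-13.4815,-9.0185)
Δp = p'−p = (-2.6963,-1.8037); α = Δx/Fx = (-364/135) / (-364/27) = 1/5
check: Δy/Fy = (-487/270) / (-487/54) = 1/5 ✓

α = 1/5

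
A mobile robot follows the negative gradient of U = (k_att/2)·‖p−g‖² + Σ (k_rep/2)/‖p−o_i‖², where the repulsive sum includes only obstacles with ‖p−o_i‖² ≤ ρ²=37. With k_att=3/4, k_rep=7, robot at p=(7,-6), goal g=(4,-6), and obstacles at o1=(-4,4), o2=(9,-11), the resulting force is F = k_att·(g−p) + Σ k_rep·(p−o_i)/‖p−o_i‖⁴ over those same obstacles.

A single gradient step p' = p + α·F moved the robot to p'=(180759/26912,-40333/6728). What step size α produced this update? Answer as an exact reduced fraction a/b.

F_att = 3/4·(g−p) = 3/4·(-3,0) = (-2.2500,0.0000)
o1: d²=221 > ρ²=37 → inactive
o2: d²=29 ≤ ρ²=37; F_rep = 7·(-2,5)/29² = (-0.0166,0.0416)
F = F_att + ΣF_rep = (-2.2666,0.0416)
Δp = p'−p = (-0.2833,0.0052); α = Δx/Fx = (-7625/26912) / (-7625/3364) = 1/8
check: Δy/Fy = (35/6728) / (35/841) = 1/8 ✓

α = 1/8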